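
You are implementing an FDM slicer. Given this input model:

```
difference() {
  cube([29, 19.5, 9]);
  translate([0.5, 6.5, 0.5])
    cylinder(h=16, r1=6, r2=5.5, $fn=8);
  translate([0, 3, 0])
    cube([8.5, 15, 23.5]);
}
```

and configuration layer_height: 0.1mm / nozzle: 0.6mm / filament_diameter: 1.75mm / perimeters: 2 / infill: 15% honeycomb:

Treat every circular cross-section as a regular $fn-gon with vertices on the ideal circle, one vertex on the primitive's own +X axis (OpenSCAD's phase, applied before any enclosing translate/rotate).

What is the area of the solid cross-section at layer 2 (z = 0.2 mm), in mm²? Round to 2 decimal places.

438.00 mm²

At z = 0.2 mm: the 29×19.5 cube contributes its full rectangle (area 565.50 mm²); the cone at (0.5, 6.5) is not intersected at this z (z outside [0.5, 16.5]); the cube at (0, 3) is present — its section is the full 8.5×15 rectangle (area 127.50 mm²); Subtracting the remaining from the first: starting from the 29×19.5 cube (565.50 mm²), the 8.5×15 cube at (0, 3) lies inside it touching the edge (removes its full 127.50 mm²) — area = 438.00 mm². Overall, the cross-section is a single solid region. Net area = 438.00 mm².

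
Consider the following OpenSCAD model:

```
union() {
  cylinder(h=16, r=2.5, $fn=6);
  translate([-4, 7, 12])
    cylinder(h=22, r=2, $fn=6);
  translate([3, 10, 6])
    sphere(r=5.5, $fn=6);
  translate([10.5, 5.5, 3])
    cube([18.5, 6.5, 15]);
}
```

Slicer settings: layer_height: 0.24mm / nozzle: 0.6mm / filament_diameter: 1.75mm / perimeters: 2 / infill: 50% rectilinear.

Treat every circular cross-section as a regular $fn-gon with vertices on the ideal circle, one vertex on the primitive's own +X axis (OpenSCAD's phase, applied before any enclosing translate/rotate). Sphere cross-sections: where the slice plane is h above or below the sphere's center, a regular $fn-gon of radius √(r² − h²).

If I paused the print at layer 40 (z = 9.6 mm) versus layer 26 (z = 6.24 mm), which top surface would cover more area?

Layer 40 (z = 9.6): the cylinder: section is a regular 6-gon, circumradius r=2.5 (area = (6/2)·2.500²·sin(360°/6) = 16.24 mm²); the cylinder at (-4, 7) is not intersected at this z (z outside [12, 34]); the sphere at (3, 10): section is a regular 6-gon, circumradius = √(r²−h²) = √(5.5²−3.6²) = 4.158 (area = (6/2)·4.158²·sin(360°/6) = 44.92 mm²); the 18.5×6.5 cube at (10.5, 5.5) contributes its full rectangle (area 120.25 mm²); Merging all regions: the 3 present regions are separate (no shared area or edge), so areas and boundary lengths simply add and each stays a separate island — area = 181.41 mm². So its area = 181.41 mm². Layer 26 (z = 6.24): the r=2.5 cylinder gives a regular 6-gon of circumradius 2.5 (constant along its height) (area = (6/2)·2.500²·sin(360°/6) = 16.24 mm²); the cylinder at (-4, 7) is not intersected at this z (z outside [12, 34]); the r=5.5 sphere at (3, 10) slices to a regular 6-gon of circumradius 5.495 (√(r²−h²) with h=0.24 from center) (area = (6/2)·5.495²·sin(360°/6) = 78.44 mm²); the 18.5×6.5 cube at (10.5, 5.5) contributes its full rectangle (area 120.25 mm²); Taking the union: the 3 present regions are separate (no shared area or edge), so areas and boundary lengths simply add and each stays a separate island — area = 214.93 mm². So its area = 214.93 mm². Layer 26 is larger (214.93 vs 181.41 mm²).

layer 26 (z = 6.24 mm)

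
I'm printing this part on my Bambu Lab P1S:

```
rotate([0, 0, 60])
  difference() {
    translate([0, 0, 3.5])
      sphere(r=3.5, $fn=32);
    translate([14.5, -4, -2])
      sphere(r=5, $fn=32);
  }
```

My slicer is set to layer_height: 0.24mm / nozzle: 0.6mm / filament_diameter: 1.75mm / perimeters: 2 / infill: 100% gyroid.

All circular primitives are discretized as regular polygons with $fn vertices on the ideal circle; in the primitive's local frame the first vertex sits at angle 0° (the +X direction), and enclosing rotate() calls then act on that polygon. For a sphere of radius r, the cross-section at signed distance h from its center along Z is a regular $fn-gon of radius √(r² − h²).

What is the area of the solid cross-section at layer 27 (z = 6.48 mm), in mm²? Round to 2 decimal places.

At z = 6.48 mm: the r=3.5 sphere contributes a regular 32-gon of circumradius √(3.5²−2.98²) = 1.836 (area = (32/2)·1.836²·sin(360°/32) = 10.52 mm²); the sphere at (14.5, -4) is not intersected at this z (|z−center|=8.480 > r=5); Taking the first minus the rest: none of the subtracted shapes is present at this height, so the r=3.5 sphere is unchanged — area = 10.52 mm²; (whole slice rotated 60° about Z — lengths, areas and connectivity unchanged). Overall, the cross-section is a single solid region. Net area = 10.52 mm².

10.52 mm²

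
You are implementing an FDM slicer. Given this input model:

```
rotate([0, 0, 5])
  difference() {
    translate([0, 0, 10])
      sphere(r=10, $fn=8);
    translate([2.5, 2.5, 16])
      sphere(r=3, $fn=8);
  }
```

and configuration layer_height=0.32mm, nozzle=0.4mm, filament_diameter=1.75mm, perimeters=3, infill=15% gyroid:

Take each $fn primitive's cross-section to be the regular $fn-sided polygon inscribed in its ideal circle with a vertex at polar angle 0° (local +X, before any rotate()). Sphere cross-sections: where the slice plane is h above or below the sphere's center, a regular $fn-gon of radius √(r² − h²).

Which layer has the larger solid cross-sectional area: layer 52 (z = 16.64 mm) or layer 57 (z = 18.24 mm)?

layer 52 (z = 16.64 mm)

Layer 52 (z = 16.64): the r=10 sphere slices to a regular 8-gon of circumradius 7.477 (√(r²−h²) with h=6.64 from center) (area = (8/2)·7.477²·sin(360°/8) = 158.14 mm²); the sphere at (2.5, 2.5): section is a regular 8-gon, circumradius = √(r²−h²) = √(3²−0.64²) = 2.931 (area = (8/2)·2.931²·sin(360°/8) = 24.30 mm²); Subtracting the remaining from the first: starting from the r=10 sphere (158.14 mm²), the r=3 sphere at (2.5, 2.5) lies wholly inside it (removes its full 24.30 mm² and its 17.95 mm outline becomes a hole wall) — area = 133.84 mm²; (whole slice rotated 5° about Z — lengths, areas and connectivity unchanged). So its area = 133.84 mm². Layer 57 (z = 18.24): the sphere: section is a regular 8-gon, circumradius = √(r²−h²) = √(10²−8.24²) = 5.666 (area = (8/2)·5.666²·sin(360°/8) = 90.80 mm²); the r=3 sphere at (2.5, 2.5) slices to a regular 8-gon of circumradius 1.996 (√(r²−h²) with h=2.24 from center) (area = (8/2)·1.996²·sin(360°/8) = 11.26 mm²); Taking the first minus the rest: starting from the r=10 sphere (90.80 mm²), the r=3 sphere at (2.5, 2.5) lies wholly inside it (removes its full 11.26 mm² and its 12.22 mm outline becomes a hole wall) — area = 79.54 mm²; (rotated 5° about Z; rotation is an isometry so areas/perimeters/island counts are preserved). So its area = 79.54 mm². Layer 52 is larger (133.84 vs 79.54 mm²).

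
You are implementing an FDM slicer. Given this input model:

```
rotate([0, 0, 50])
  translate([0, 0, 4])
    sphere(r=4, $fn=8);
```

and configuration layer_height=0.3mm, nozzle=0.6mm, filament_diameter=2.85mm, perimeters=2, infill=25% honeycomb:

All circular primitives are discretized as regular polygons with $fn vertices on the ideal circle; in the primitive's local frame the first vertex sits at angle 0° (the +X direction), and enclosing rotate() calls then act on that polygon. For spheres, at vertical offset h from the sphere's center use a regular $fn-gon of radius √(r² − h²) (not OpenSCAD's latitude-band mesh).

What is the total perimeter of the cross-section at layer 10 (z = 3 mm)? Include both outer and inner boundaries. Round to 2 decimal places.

At z = 3 mm: the r=4 sphere contributes a regular 8-gon of circumradius √(4²−1²) = 3.873 (perimeter = 2·8·3.873·sin(180°/8) = 23.71 mm); (whole slice rotated 50° about Z — lengths, areas and connectivity unchanged). Overall, the cross-section is a single solid region. Total boundary length (outer) = 23.71 mm.

23.71 mm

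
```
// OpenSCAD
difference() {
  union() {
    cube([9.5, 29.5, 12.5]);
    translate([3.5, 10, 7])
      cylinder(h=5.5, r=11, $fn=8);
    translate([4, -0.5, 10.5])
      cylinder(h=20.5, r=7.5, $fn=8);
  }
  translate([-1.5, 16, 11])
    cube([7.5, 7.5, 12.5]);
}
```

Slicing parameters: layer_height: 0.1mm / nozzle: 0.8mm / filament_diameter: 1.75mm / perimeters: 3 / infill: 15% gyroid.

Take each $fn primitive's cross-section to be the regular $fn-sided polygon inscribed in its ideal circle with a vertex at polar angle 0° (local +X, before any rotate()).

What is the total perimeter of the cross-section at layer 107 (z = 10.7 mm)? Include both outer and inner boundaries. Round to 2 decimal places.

101.04 mm

At z = 10.7 mm: the 9.5×29.5 cube contributes its full rectangle (perimeter 78.00 mm); the r=11 cylinder at (3.5, 10) contributes a regular 8-gon of circumradius 11 (perimeter = 2·8·11.000·sin(180°/8) = 67.35 mm); the cylinder at (4, -0.5): section is a regular 8-gon, circumradius r=7.5 (perimeter = 2·8·7.500·sin(180°/8) = 45.92 mm); Combining (union): the regions partially overlap (shared area 255.57 mm²), so the edge portions inside another operand are dropped and the merged outline is re-measured after clipping — boundary = 101.04 mm; the cube at (-1.5, 16) is absent (z outside [11, 23.5]); After the difference (first − rest): none of the subtracted shapes is present at this height, so that combined region is unchanged — boundary = 101.04 mm. Overall, the cross-section is a single solid region. Total boundary length (outer) = 101.04 mm.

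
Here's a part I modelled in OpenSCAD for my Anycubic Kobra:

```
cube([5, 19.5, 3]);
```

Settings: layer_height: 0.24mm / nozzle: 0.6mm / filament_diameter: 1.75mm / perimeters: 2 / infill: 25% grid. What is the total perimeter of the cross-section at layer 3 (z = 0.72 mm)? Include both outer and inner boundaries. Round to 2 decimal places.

49.00 mm

At z = 0.72 mm: the cube (footprint 5×19.5) is included at this height (perimeter 49.00 mm). Overall, the cross-section is a single solid region. Total boundary length (outer) = 49.00 mm.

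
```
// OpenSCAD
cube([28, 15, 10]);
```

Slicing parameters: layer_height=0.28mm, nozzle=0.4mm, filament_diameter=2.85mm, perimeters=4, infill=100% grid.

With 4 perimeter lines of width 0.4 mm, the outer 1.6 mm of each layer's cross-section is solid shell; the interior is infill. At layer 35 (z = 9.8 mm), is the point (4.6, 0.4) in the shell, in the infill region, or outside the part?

shell

At z = 9.8 mm: the cube is present — its section is the full 28×15 rectangle. Overall, the cross-section is a single solid region. The nearest boundary edge runs (0.00, 0.00)→(28.00, 0.00); distance from the point to it = 0.40 mm. The point is inside the cross-section, 0.40 mm from the nearest boundary — within the 1.6 mm shell band (4 × 0.4).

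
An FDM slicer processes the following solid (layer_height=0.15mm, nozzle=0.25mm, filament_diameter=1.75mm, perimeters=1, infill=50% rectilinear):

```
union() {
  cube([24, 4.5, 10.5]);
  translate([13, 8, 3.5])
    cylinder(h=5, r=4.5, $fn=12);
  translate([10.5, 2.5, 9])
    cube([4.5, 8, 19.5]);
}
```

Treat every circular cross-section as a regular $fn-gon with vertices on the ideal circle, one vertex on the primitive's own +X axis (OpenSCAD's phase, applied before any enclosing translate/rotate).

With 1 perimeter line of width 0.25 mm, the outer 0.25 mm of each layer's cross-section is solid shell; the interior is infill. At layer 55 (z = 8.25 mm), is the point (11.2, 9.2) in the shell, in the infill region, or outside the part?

At z = 8.25 mm: the cube is present — its section is the full 24×4.5 rectangle; the r=4.5 cylinder at (13, 8) contributes a regular 12-gon of circumradius 4.5; the cube at (10.5, 2.5) is not intersected at this z (z outside [9, 28.5]); Taking the union: the regions partially overlap (shared area 3.30 mm²), so overlapping operands fuse into one piece — 1 connected region. Overall, the cross-section is a single solid region. The nearest boundary edge runs (9.10, 10.25)→(10.75, 11.90); distance from the point to it = 2.23 mm. The point is inside the cross-section and 2.23 mm from the nearest boundary — more than the 0.25 mm shell width (1 × 0.25), so it's in the infill interior.

infill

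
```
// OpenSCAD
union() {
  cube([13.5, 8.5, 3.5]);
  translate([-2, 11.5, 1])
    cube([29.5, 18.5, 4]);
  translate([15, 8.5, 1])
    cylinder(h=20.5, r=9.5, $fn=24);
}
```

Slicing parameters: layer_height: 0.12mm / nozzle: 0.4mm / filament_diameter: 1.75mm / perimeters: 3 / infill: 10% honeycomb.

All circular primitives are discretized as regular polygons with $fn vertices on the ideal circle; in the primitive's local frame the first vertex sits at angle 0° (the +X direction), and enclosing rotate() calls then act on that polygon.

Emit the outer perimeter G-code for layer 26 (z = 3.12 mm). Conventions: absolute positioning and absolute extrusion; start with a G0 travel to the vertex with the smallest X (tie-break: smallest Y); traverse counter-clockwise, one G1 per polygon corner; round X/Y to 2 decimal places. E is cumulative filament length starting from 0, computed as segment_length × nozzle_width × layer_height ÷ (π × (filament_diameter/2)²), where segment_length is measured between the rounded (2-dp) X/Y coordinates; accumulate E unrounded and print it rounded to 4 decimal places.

At z = 3.12 mm: the cube is present — its section is the full 13.5×8.5 rectangle; the cube at (-2, 11.5) is present — its section is the full 29.5×18.5 rectangle; the r=9.5 cylinder at (15, 8.5) contributes a regular 24-gon of circumradius 9.5; Merging all regions: the regions partially overlap (shared area 139.13 mm²), so overlapping operands fuse into one piece — 1 connected region. The outline is a single polygon with 20 vertices. Extrusion per mm of travel: 0.4 × 0.12 / (π × 0.875²) = 0.019956. Accumulating E over each segment gives final E = 2.5599.

G0 X-2.00 Y11.50 Z3.12
G1 X6.05 Y11.50 E0.1606
G1 X5.82 Y10.96 E0.1724
G1 X5.50 Y8.50 E0.2219
G1 X0.00 Y8.50 E0.3316
G1 X0.00 Y0.00 E0.5013
G1 X10.91 Y0.00 E0.7190
G1 X12.54 Y-0.68 E0.7542
G1 X15.00 Y-1.00 E0.8037
G1 X17.46 Y-0.68 E0.8532
G1 X19.75 Y0.27 E0.9027
G1 X21.72 Y1.78 E0.9522
G1 X23.23 Y3.75 E1.0018
G1 X24.18 Y6.04 E1.0512
G1 X24.50 Y8.50 E1.1008
G1 X24.18 Y10.96 E1.1503
G1 X23.95 Y11.50 E1.1620
G1 X27.50 Y11.50 E1.2328
G1 X27.50 Y30.00 E1.6020
G1 X-2.00 Y30.00 E2.1907
G1 X-2.00 Y11.50 E2.5599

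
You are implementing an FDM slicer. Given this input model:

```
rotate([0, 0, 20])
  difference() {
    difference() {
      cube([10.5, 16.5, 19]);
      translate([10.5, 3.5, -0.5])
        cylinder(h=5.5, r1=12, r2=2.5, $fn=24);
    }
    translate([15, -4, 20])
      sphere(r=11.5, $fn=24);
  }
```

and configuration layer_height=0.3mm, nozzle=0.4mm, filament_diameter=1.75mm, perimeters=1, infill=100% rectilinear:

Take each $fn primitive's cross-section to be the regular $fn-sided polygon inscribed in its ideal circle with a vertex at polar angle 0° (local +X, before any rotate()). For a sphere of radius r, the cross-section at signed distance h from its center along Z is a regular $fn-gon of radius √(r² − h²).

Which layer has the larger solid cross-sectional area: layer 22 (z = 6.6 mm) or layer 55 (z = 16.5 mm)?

Layer 22 (z = 6.6): the cube (footprint 10.5×16.5) is included at this height (area 173.25 mm²); the cone at (10.5, 3.5) is not intersected at this z (z outside [-0.5, 5]); Subtracting the remaining from the first: none of the subtracted shapes is present at this height, so the 10.5×16.5 cube is unchanged — area = 173.25 mm²; the sphere at (15, -4) is absent (|z−center|=13.400 > r=11.5); After the difference (first − rest): none of the subtracted shapes is present at this height, so that combined region is unchanged — area = 173.25 mm²; (rotated 20° about Z; rotation is an isometry so areas/perimeters/island counts are preserved). So its area = 173.25 mm². Layer 55 (z = 16.5): the cube is present — its section is the full 10.5×16.5 rectangle (area 173.25 mm²); the cone at (10.5, 3.5) does not reach this height (z outside [-0.5, 5]); Taking the first minus the rest: none of the subtracted shapes is present at this height, so the 10.5×16.5 cube is unchanged — area = 173.25 mm²; the r=11.5 sphere at (15, -4) contributes a regular 24-gon of circumradius √(11.5²−3.5²) = 10.954 (area = (24/2)·10.954²·sin(360°/24) = 372.70 mm²); After the difference (first − rest): starting from that combined region (173.25 mm²), the r=11.5 sphere at (15, -4) partially overlaps it — only the 21.03 mm² overlap (of its 372.70 mm²) is removed, clipping the outline — area = 152.22 mm²; (whole slice rotated 20° about Z — lengths, areas and connectivity unchanged). So its area = 152.22 mm². Layer 22 is larger (173.25 vs 152.22 mm²).

layer 22 (z = 6.6 mm)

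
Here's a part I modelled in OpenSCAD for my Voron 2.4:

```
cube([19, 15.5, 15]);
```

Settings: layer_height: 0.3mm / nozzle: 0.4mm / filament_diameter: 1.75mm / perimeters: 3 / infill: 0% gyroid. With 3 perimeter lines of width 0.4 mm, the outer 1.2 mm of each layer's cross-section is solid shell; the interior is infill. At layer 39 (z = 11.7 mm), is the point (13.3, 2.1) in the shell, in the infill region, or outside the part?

infill

At z = 11.7 mm: the cube is present — its section is the full 19×15.5 rectangle. Overall, the cross-section is a single solid region. The nearest boundary edge runs (0.00, 0.00)→(19.00, 0.00); distance from the point to it = 2.10 mm. The point is inside the cross-section and 2.10 mm from the nearest boundary — more than the 1.2 mm shell width (3 × 0.4), so it's in the infill interior.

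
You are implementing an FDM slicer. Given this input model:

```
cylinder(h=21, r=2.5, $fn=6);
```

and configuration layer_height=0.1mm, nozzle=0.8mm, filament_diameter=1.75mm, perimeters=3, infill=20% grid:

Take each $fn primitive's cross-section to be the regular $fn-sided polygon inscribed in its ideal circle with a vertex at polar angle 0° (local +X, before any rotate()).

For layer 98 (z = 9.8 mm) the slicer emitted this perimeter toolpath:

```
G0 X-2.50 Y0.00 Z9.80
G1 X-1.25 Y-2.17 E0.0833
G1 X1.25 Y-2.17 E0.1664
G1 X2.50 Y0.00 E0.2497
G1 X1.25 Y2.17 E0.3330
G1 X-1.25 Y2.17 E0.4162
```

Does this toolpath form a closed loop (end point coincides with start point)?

no

Start point (G0): (-2.50, 0.00). End point (last G1): the path does not return to the start — open.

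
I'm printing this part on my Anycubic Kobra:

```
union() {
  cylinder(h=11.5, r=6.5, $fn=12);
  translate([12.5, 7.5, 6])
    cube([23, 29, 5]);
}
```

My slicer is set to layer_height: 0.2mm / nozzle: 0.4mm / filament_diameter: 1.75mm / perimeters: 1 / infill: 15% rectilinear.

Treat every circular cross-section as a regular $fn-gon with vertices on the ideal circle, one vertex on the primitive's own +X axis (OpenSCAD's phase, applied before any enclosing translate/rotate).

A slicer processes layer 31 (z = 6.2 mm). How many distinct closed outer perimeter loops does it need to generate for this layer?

At z = 6.2 mm: the r=6.5 cylinder contributes a regular 12-gon of circumradius 6.5; the cube at (12.5, 7.5) is present — its section is the full 23×29 rectangle; Combining (union): the 2 present regions are separate (no shared area or edge), so areas and boundary lengths simply add and each stays a separate island — 2 connected regions. The result has 2 disconnected regions.

2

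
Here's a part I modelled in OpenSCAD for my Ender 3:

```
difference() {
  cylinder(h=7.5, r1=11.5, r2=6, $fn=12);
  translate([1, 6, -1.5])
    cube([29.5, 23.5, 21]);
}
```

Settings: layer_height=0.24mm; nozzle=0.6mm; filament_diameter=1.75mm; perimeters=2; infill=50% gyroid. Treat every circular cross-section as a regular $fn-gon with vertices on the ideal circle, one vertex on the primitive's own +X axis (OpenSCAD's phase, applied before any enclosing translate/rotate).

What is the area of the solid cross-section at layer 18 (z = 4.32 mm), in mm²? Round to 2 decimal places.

202.34 mm²

At z = 4.32 mm: the cone (r1=11.5→r2=6) has section circumradius 8.332 here — a regular 12-gon (area = (12/2)·8.332²·sin(360°/12) = 208.27 mm²); the cube at (1, 6) (footprint 29.5×23.5) is included at this height (area 693.25 mm²); Subtracting the remaining from the first: starting from the cone (208.27 mm²), the 29.5×23.5 cube at (1, 6) partially overlaps it — only the 5.93 mm² overlap (of its 693.25 mm²) is removed, clipping the outline — area = 202.34 mm². Overall, the cross-section is a single solid region. Net area = 202.34 mm².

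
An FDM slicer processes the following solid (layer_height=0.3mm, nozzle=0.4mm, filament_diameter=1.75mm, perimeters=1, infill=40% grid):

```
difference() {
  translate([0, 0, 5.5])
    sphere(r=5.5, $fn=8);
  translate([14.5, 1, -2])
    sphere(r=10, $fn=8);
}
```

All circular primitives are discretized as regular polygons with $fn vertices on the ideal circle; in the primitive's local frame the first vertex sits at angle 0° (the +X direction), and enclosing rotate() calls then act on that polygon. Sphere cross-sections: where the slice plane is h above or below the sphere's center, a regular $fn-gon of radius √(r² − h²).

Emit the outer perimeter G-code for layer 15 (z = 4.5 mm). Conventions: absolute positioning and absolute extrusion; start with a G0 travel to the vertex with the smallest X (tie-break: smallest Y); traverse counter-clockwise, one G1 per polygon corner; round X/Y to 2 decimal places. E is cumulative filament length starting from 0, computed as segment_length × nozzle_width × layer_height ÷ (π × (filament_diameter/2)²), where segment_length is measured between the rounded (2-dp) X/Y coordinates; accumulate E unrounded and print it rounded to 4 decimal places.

At z = 4.5 mm: the r=5.5 sphere slices to a regular 8-gon of circumradius 5.408 (√(r²−h²) with h=1 from center); the r=10 sphere at (14.5, 1) contributes a regular 8-gon of circumradius √(10²−6.5²) = 7.599; After the difference (first − rest): starting from the r=5.5 sphere, the r=10 sphere at (14.5, 1) misses the remaining region (no effect) — 1 connected region. The outline is a single polygon with 8 vertices. Extrusion per mm of travel: 0.4 × 0.3 / (π × 0.875²) = 0.049890. Accumulating E over each segment gives final E = 1.6514.

G0 X-5.41 Y0.00 Z4.50
G1 X-3.82 Y-3.82 E0.2064
G1 X0.00 Y-5.41 E0.4129
G1 X3.82 Y-3.82 E0.6193
G1 X5.41 Y0.00 E0.8257
G1 X3.82 Y3.82 E1.0322
G1 X0.00 Y5.41 E1.2386
G1 X-3.82 Y3.82 E1.4450
G1 X-5.41 Y0.00 E1.6514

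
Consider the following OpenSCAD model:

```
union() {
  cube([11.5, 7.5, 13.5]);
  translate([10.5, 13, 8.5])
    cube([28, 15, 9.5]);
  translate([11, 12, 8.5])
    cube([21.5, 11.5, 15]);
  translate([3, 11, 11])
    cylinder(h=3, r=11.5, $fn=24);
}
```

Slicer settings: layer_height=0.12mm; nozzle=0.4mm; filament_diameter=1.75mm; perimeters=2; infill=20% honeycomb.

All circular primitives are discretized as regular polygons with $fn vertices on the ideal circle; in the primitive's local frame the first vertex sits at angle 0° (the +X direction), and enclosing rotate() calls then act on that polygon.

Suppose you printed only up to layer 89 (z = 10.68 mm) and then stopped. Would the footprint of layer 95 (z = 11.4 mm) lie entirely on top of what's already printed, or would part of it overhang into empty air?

Compare the two slices. At z = 10.68: the cube (footprint 11.5×7.5) is included at this height (area 86.25 mm²); the cube at (10.5, 13) (footprint 28×15) is included at this height (area 420.00 mm²); the 21.5×11.5 cube at (11, 12) contributes its full rectangle (area 247.25 mm²); the cylinder at (3, 11) is absent (z outside [11, 14]); Combining (union): the regions partially overlap — summed areas 753.50 mm² minus the doubly-counted overlap 225.75 mm² gives 527.75 mm² — area = 527.75 mm². At z = 11.4: the cube is present — its section is the full 11.5×7.5 rectangle (area 86.25 mm²); the cube at (10.5, 13) (footprint 28×15) is included at this height (area 420.00 mm²); the cube at (11, 12) is present — its section is the full 21.5×11.5 rectangle (area 247.25 mm²); the cylinder at (3, 11): section is a regular 24-gon, circumradius r=11.5 (area = (24/2)·11.500²·sin(360°/24) = 410.75 mm²); Combining (union): the regions partially overlap — summed areas 1164.25 mm² minus the doubly-counted overlap 324.03 mm² gives 840.22 mm² — area = 840.22 mm². Checking containment: at z = 11.4 the cross-section extends beyond the z = 10.68 cross-section by about 312.47 mm².

part overhangs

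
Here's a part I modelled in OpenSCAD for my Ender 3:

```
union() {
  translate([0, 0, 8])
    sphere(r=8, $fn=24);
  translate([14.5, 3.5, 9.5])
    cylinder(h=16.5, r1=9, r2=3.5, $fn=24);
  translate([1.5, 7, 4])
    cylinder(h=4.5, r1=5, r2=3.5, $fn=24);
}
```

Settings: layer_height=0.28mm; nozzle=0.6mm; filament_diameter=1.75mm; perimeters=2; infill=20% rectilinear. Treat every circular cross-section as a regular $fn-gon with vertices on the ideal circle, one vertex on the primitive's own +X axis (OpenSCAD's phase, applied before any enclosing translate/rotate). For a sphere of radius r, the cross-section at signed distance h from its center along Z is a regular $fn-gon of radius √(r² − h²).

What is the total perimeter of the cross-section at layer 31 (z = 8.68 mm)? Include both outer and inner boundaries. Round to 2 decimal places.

At z = 8.68 mm: the sphere: section is a regular 24-gon, circumradius = √(r²−h²) = √(8²−0.68²) = 7.971 (perimeter = 2·24·7.971·sin(180°/24) = 49.94 mm); the cone at (14.5, 3.5) is absent (z outside [9.5, 26]); the cone at (1.5, 7) does not reach this height (z outside [4, 8.5]); Merging all regions: only the r=8 sphere is present, so the union is just that shape — boundary = 49.94 mm. Overall, the cross-section is a single solid region. Total boundary length (outer) = 49.94 mm.

49.94 mm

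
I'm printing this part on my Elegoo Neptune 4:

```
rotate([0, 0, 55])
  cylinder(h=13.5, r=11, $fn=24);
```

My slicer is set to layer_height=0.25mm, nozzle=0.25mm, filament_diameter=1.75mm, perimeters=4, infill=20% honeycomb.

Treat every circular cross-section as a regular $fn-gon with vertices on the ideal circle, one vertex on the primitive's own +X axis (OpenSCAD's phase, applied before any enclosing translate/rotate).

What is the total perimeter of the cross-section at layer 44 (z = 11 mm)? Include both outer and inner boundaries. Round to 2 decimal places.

68.92 mm

At z = 11 mm: the cylinder: section is a regular 24-gon, circumradius r=11 (perimeter = 2·24·11.000·sin(180°/24) = 68.92 mm); (whole slice rotated 55° about Z — lengths, areas and connectivity unchanged). Overall, the cross-section is a single solid region. Total boundary length (outer) = 68.92 mm.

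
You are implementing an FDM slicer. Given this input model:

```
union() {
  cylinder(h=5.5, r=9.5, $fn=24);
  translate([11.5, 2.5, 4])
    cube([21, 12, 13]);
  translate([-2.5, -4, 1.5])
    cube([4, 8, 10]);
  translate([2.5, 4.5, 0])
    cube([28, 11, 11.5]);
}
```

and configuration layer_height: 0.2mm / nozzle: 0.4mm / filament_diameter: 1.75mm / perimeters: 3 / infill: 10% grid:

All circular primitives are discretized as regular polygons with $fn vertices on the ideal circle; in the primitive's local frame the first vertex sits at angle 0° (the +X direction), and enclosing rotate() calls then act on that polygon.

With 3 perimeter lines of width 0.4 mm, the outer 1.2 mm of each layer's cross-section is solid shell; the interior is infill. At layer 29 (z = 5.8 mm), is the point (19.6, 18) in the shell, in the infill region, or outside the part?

outside

At z = 5.8 mm: the cylinder does not reach this height (z outside [0, 5.5]); the 21×12 cube at (11.5, 2.5) contributes its full rectangle; the 4×8 cube at (-2.5, -4) contributes its full rectangle; the cube at (2.5, 4.5) is present — its section is the full 28×11 rectangle; Merging all regions: the regions partially overlap (shared area 190.00 mm²), so overlapping operands fuse into one piece — 2 connected regions. Overall, the cross-section has 2 separate islands. The nearest boundary edge runs (2.50, 15.50)→(30.50, 15.50); distance from the point to it = 2.50 mm. The point is not inside any of the regions above, so it lies outside the cross-section (2.50 mm from the nearest boundary).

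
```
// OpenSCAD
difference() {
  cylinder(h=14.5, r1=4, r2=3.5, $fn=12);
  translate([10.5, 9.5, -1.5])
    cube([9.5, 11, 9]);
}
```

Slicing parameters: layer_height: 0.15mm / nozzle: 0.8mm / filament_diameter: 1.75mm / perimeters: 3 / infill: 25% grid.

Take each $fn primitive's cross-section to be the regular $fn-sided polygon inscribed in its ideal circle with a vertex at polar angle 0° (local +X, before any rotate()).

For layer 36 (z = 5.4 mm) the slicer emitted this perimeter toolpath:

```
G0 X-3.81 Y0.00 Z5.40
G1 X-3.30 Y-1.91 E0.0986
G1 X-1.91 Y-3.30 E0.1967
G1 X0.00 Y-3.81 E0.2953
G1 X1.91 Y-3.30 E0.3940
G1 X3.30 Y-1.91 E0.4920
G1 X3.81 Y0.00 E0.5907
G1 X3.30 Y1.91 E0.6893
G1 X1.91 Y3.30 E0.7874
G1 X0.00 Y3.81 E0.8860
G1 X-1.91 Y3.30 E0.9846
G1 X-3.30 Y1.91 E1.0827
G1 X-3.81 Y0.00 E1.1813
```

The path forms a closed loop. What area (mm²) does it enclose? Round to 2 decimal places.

Apply the shoelace formula to the sequence of (X, Y) vertices; enclosed area = 43.59 mm².

43.59 mm²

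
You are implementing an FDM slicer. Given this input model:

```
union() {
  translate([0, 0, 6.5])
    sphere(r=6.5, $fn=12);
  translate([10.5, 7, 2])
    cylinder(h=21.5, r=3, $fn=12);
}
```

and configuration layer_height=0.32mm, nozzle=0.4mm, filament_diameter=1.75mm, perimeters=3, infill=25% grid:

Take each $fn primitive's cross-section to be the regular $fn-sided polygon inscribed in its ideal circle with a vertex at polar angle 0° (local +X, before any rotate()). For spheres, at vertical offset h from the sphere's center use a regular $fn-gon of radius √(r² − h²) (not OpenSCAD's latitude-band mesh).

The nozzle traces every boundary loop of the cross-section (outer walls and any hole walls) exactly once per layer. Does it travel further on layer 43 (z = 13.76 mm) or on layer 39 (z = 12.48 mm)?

layer 39 (z = 12.48 mm)

Layer 43 (z = 13.76): the sphere is absent (|z−center|=7.260 > r=6.5); the r=3 cylinder at (10.5, 7) contributes a regular 12-gon of circumradius 3 (perimeter = 2·12·3.000·sin(180°/12) = 18.63 mm); Taking the union: only the r=3 cylinder at (10.5, 7) is present, so the union is just that shape — boundary = 18.63 mm. So its perimeter = 18.63 mm. Layer 39 (z = 12.48): the sphere: section is a regular 12-gon, circumradius = √(r²−h²) = √(6.5²−5.98²) = 2.547 (perimeter = 2·12·2.547·sin(180°/12) = 15.82 mm); the r=3 cylinder at (10.5, 7) gives a regular 12-gon of circumradius 3 (constant along its height) (perimeter = 2·12·3.000·sin(180°/12) = 18.63 mm); Merging all regions: the 2 present regions are separate (no shared area or edge), so areas and boundary lengths simply add and each stays a separate island — boundary = 34.46 mm. So its perimeter = 34.46 mm. Layer 39 is larger (34.46 vs 18.63 mm).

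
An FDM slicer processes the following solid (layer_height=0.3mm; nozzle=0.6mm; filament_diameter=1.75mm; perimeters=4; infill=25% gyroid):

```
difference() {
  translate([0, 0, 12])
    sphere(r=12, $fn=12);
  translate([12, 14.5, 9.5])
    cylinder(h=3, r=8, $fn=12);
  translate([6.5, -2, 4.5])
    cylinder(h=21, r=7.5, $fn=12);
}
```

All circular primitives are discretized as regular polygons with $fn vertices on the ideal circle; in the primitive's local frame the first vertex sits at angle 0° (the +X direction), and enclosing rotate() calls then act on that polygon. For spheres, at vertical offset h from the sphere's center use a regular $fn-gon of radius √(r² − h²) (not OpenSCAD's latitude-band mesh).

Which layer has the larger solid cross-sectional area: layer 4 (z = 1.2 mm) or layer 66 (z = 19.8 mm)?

layer 66 (z = 19.8 mm)

Layer 4 (z = 1.2): the r=12 sphere slices to a regular 12-gon of circumradius 5.231 (√(r²−h²) with h=10.8 from center) (area = (12/2)·5.231²·sin(360°/12) = 82.08 mm²); the cylinder at (12, 14.5) does not reach this height (z outside [9.5, 12.5]); the cylinder at (6.5, -2) does not reach this height (z outside [4.5, 25.5]); After the difference (first − rest): none of the subtracted shapes is present at this height, so the r=12 sphere is unchanged — area = 82.08 mm². So its area = 82.08 mm². Layer 66 (z = 19.8): the r=12 sphere slices to a regular 12-gon of circumradius 9.119 (√(r²−h²) with h=7.8 from center) (area = (12/2)·9.119²·sin(360°/12) = 249.48 mm²); the cylinder at (12, 14.5) is not intersected at this z (z outside [9.5, 12.5]); the cylinder at (6.5, -2): section is a regular 12-gon, circumradius r=7.5 (area = (12/2)·7.500²·sin(360°/12) = 168.75 mm²); After the difference (first − rest): starting from the r=12 sphere (249.48 mm²), the r=7.5 cylinder at (6.5, -2) partially overlaps it — only the 98.93 mm² overlap (of its 168.75 mm²) is removed, clipping the outline — area = 150.55 mm². So its area = 150.55 mm². Layer 66 is larger (150.55 vs 82.08 mm²).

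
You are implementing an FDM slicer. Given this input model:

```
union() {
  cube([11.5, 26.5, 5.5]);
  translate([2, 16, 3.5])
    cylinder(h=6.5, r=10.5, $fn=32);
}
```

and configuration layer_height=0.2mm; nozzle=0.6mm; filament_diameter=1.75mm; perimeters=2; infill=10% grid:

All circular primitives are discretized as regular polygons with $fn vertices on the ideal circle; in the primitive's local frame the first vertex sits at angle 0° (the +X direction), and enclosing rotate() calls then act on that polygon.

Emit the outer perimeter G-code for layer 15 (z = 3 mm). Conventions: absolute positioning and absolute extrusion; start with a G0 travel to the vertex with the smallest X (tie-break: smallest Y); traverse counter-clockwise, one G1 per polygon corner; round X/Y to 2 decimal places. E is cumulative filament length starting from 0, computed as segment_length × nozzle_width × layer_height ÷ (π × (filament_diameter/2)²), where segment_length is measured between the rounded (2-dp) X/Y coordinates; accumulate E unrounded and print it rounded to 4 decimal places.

G0 X0.00 Y0.00 Z3.00
G1 X11.50 Y0.00 E0.5737
G1 X11.50 Y26.50 E1.8958
G1 X0.00 Y26.50 E2.4696
G1 X0.00 Y0.00 E3.7917

At z = 3 mm: the 11.5×26.5 cube contributes its full rectangle; the cylinder at (2, 16) is not intersected at this z (z outside [3.5, 10]); Merging all regions: only the 11.5×26.5 cube is present, so the union is just that shape — 1 connected region. The outline is a single polygon with 4 vertices. Extrusion per mm of travel: 0.6 × 0.2 / (π × 0.875²) = 0.049890. Accumulating E over each segment gives final E = 3.7917.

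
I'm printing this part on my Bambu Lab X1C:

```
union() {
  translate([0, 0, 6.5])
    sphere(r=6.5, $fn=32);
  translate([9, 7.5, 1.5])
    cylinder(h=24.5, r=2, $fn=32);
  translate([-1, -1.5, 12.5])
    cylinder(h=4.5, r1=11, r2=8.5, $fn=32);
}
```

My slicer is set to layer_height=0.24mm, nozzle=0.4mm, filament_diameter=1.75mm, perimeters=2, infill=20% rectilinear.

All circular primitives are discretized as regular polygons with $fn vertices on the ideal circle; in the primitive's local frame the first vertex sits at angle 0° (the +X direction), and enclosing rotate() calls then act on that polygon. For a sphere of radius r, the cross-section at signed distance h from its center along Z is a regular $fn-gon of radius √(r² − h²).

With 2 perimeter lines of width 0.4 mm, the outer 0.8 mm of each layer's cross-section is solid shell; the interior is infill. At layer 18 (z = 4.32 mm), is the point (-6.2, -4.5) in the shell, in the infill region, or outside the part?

At z = 4.32 mm: the sphere: section is a regular 32-gon, circumradius = √(r²−h²) = √(6.5²−2.18²) = 6.124; the cylinder at (9, 7.5): section is a regular 32-gon, circumradius r=2; the cone at (-1, -1.5) is absent (z outside [12.5, 17]); Merging all regions: the 2 present regions are separate (no shared area or edge), so areas and boundary lengths simply add and each stays a separate island — 2 connected regions. Overall, the cross-section has 2 separate islands. The nearest boundary edge runs (-4.33, -4.33)→(-5.09, -3.40); distance from the point to it = 1.55 mm. The point is not inside any of the regions above, so it lies outside the cross-section (1.55 mm from the nearest boundary).

outside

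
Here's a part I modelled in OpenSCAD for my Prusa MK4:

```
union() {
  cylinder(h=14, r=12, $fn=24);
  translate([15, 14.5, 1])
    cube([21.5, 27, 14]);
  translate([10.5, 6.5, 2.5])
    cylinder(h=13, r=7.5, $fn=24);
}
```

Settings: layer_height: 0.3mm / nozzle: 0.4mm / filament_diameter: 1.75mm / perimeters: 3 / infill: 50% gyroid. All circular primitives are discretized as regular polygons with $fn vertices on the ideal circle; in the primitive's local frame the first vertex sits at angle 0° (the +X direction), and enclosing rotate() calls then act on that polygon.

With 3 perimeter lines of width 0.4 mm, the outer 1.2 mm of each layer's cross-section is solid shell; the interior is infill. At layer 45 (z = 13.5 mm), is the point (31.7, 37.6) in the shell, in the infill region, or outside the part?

At z = 13.5 mm: the cylinder: section is a regular 24-gon, circumradius r=12; the cube at (15, 14.5) is present — its section is the full 21.5×27 rectangle; the r=7.5 cylinder at (10.5, 6.5) contributes a regular 24-gon of circumradius 7.5; Merging all regions: the regions partially overlap (shared area 69.79 mm²), so overlapping operands fuse into one piece — 2 connected regions. Overall, the cross-section has 2 separate islands. The nearest boundary edge runs (15.00, 41.50)→(36.50, 41.50); distance from the point to it = 3.90 mm. (Shell/infill is judged within the island containing the point — the largest one.) The point is inside the cross-section and 3.90 mm from the nearest boundary — more than the 1.2 mm shell width (3 × 0.4), so it's in the infill interior.

infill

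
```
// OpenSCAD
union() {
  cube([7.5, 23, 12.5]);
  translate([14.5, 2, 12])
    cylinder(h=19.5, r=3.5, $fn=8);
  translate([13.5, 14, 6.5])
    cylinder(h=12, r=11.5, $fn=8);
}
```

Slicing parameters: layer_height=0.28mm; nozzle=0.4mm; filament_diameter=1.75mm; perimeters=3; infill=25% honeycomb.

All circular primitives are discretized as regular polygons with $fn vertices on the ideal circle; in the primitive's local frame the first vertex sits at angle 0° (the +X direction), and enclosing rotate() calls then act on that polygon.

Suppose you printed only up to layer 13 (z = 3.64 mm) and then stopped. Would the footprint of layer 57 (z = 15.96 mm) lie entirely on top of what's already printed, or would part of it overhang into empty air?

part overhangs

Compare the two slices. At z = 3.64: the 7.5×23 cube contributes its full rectangle (area 172.50 mm²); the cylinder at (14.5, 2) is absent (z outside [12, 31.5]); the cylinder at (13.5, 14) is absent (z outside [6.5, 18.5]); Merging all regions: only the 7.5×23 cube is present, so the union is just that shape — area = 172.50 mm². At z = 15.96: the cube does not reach this height (z outside [0, 12.5]); the r=3.5 cylinder at (14.5, 2) gives a regular 8-gon of circumradius 3.5 (constant along its height) (area = (8/2)·3.500²·sin(360°/8) = 34.65 mm²); the r=11.5 cylinder at (13.5, 14) gives a regular 8-gon of circumradius 11.5 (constant along its height) (area = (8/2)·11.500²·sin(360°/8) = 374.06 mm²); Merging all regions: the regions partially overlap — summed areas 408.71 mm² minus the doubly-counted overlap 9.74 mm² gives 398.97 mm² — area = 398.97 mm². Checking containment: at z = 15.96 the cross-section extends beyond the z = 3.64 cross-section by about 335.03 mm².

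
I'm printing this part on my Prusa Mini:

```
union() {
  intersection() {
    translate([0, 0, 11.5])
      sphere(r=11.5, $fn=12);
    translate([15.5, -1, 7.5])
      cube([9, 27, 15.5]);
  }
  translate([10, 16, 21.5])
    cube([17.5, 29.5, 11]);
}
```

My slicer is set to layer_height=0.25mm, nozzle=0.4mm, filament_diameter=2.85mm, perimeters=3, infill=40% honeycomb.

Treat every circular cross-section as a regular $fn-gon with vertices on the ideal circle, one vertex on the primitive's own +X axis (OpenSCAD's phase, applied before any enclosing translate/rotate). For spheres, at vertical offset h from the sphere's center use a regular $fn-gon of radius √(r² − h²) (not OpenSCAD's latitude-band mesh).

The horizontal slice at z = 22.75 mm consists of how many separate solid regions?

At z = 22.75 mm: the r=11.5 sphere slices to a regular 12-gon of circumradius 2.385 (√(r²−h²) with h=11.25 from center); the 9×27 cube at (15.5, -1) contributes its full rectangle; Taking the intersection: the 9×27 cube at (15.5, -1) does not overlap the r=11.5 sphere (empty) — nothing remains; the cube at (10, 16) (footprint 17.5×29.5) is included at this height; Merging all regions: only the 17.5×29.5 cube at (10, 16) is present, so the union is just that shape — 1 connected region. The result has 1 disconnected region.

1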